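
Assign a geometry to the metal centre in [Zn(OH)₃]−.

trigonal planar

Summing ligand charges against the −1 overall charge gives an oxidation state of +2 for zinc.
Zinc is a group-12 element; Zn(II) is therefore d¹⁰.
With 3 monodentate ligands the coordination number is 3.
Three ligands around a d¹⁰ centre minimise repulsion in a trigonal-planar arrangement.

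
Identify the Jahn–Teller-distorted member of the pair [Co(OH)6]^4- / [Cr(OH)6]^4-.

[Co(OH)6]^4-: Each hydroxide is −1; balancing the −4 overall charge requires Co(II). Cobalt is a group-9 element; Co(II) is therefore d⁷. Hydroxide is a weak-field ligand for a first-row metal, so the complex is high-spin. The d⁷ configuration leaves the e_g set evenly filled (or empty) — no strong Jahn–Teller driving force.
[Cr(OH)6]^4-: Summing ligand charges against the −4 overall charge gives an oxidation state of +2 for chromium. Chromium is a group-6 element; Cr(II) is therefore d⁴. Hydroxide is a weak-field ligand for a first-row metal, so the complex is high-spin. The t₂g³e_g¹ (high-spin) configuration has an unevenly filled e_g set; the Jahn–Teller theorem predicts a tetragonal distortion (typically axial elongation) to lift the degeneracy.

[Cr(OH)6]^4-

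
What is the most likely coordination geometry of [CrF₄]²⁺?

Each fluoride is −1; balancing the +2 overall charge requires Cr(VI).
Cr sits in group 6, so the d-electron count is 6 − 6 = 0.
Coordination number: 4.
A d⁰ ion has no crystal-field stabilisation preference between square planar and tetrahedral, so four ligands adopt the sterically favoured tetrahedral geometry.

tetrahedral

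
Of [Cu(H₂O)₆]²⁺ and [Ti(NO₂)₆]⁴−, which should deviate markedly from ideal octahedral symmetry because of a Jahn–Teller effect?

[Cu(H₂O)₆]²⁺

[Cu(H₂O)₆]²⁺: Summing ligand charges against the +2 overall charge gives an oxidation state of +2 for copper. Copper is a group-11 element; Cu(II) is therefore d⁹. The t₂g⁶e_g³ configuration has an unevenly filled e_g set; the Jahn–Teller theorem predicts a tetragonal distortion (typically axial elongation) to lift the degeneracy.
[Ti(NO₂)₆]⁴−: Ligand charges: each nitro (N-bound nitrite) is −1. With an overall charge of −4 the titanium centre must be in the +2 oxidation state. Titanium is a group-4 element; Ti(II) is therefore d². The d² configuration leaves the e_g set evenly filled (or empty) — no strong Jahn–Teller driving force.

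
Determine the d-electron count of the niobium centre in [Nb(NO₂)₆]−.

Ligand charges: each nitro (N-bound nitrite) is −1. With an overall charge of −1 the niobium centre must be in the +5 oxidation state.
Group 5 minus oxidation state 5 gives a d⁰ configuration.

d⁰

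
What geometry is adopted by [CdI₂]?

Summing ligand charges against the 0 overall charge gives an oxidation state of +2 for cadmium.
Group 12 minus oxidation state 2 gives a d¹⁰ configuration.
With 2 monodentate ligands the coordination number is 2.
A d¹⁰ ion with only two ligands adopts a linear arrangement (sp hybridisation; no CFSE preference).

linear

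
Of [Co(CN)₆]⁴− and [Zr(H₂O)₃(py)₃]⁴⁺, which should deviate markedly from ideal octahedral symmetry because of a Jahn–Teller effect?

[Co(CN)₆]⁴−

[Co(CN)₆]⁴−: Ligand charges: each cyanide is −1. With an overall charge of −4 the cobalt centre must be in the +2 oxidation state. Cobalt is a group-9 element; Co(II) is therefore d⁷. Cyanide is a strong-field ligand (high in the spectrochemical series) for a first-row metal, so the complex is low-spin. The t₂g⁶e_g¹ (low-spin) configuration has an unevenly filled e_g set; the Jahn–Teller theorem predicts a tetragonal distortion (typically axial elongation) to lift the degeneracy.
[Zr(H₂O)₃(py)₃]⁴⁺: Water is neutral; pyridine is neutral; balancing the +4 overall charge requires Zr(IV). Zr sits in group 4, so the d-electron count is 4 − 4 = 0. The d⁰ configuration leaves the e_g set evenly filled (or empty) — no strong Jahn–Teller driving force.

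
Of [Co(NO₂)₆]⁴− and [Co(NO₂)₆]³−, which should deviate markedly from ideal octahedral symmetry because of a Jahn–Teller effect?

[Co(NO₂)₆]⁴−

[Co(NO₂)₆]⁴−: Ligand charges: each nitro (N-bound nitrite) is −1. With an overall charge of −4 the cobalt centre must be in the +2 oxidation state. Cobalt is a group-9 element; Co(II) is therefore d⁷. Nitro (N-bound nitrite) is a strong-field ligand (high in the spectrochemical series) for a first-row metal, so the complex is low-spin. The t₂g⁶e_g¹ (low-spin) configuration has an unevenly filled e_g set; the Jahn–Teller theorem predicts a tetragonal distortion (typically axial elongation) to lift the degeneracy.
[Co(NO₂)₆]³−: Summing ligand charges against the −3 overall charge gives an oxidation state of +3 for cobalt. Group 9 minus oxidation state 3 gives a d⁶ configuration. Co(III) has an exceptionally large octahedral splitting and is low-spin with essentially every ligand except fluoride. The d⁶ configuration leaves the e_g set evenly filled (or empty) — no strong Jahn–Teller driving force.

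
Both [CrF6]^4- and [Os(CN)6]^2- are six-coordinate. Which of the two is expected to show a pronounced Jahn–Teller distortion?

[CrF6]^4-: Each fluoride is −1; balancing the −4 overall charge requires Cr(II). Group 6 minus oxidation state 2 gives a d⁴ configuration. Fluoride is a weak-field ligand for a first-row metal, so the complex is high-spin. The t₂g³e_g¹ (high-spin) configuration has an unevenly filled e_g set; the Jahn–Teller theorem predicts a tetragonal distortion (typically axial elongation) to lift the degeneracy.
[Os(CN)6]^2-: Each cyanide is −1; balancing the −2 overall charge requires Os(IV). Os sits in group 8, so the d-electron count is 8 − 4 = 4. A 5d ion has a large Δₒ and is invariably low-spin. The d⁴ configuration leaves the e_g set evenly filled (or empty) — no strong Jahn–Teller driving force.

[CrF6]^4-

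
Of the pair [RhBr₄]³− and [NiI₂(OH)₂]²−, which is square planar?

For [RhBr₄]³−: Ligand charges: each bromide is −1. With an overall charge of −3 the rhodium centre must be in the +1 oxidation state. Group 9 minus oxidation state 1 gives a d⁸ configuration. A 4d d⁸ ion has a large crystal-field splitting; square planar leaves the high-energy d_{x²−y²} orbital empty and maximises CFSE. → square planar.
For [NiI₂(OH)₂]²−: Each iodide is −1; each hydroxide is −1; balancing the −2 overall charge requires Ni(II). Ni sits in group 10, so the d-electron count is 10 − 2 = 8. Hydroxide and iodide are weak-field ligands. With weak-field ligands the CFSE gain from square planar is small, so a 3d d⁸ ion takes the sterically preferred tetrahedral geometry. → tetrahedral.

[RhBr₄]³−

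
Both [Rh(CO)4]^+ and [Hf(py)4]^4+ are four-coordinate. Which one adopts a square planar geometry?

[Rh(CO)4]^+

For [Rh(CO)4]^+: Summing ligand charges against the +1 overall charge gives an oxidation state of +1 for rhodium. Rh sits in group 9, so the d-electron count is 9 − 1 = 8. A 4d d⁸ ion has a large crystal-field splitting; square planar leaves the high-energy d_{x²−y²} orbital empty and maximises CFSE. → square planar.
For [Hf(py)4]^4+: Summing ligand charges against the +4 overall charge gives an oxidation state of +4 for hafnium. Group 4 minus oxidation state 4 gives a d⁰ configuration. A d⁰ ion has no crystal-field stabilisation preference between square planar and tetrahedral, so four ligands adopt the sterically favoured tetrahedral geometry. → tetrahedral.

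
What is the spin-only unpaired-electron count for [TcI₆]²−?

3 unpaired electrons

Ligand charges: each iodide is −1. With an overall charge of −2 the technetium centre must be in the +4 oxidation state.
Tc sits in group 7, so the d-electron count is 7 − 4 = 3.
In an octahedral field the d³ configuration is t₂g³e_g⁰ (only one arrangement possible), giving 3 unpaired electrons.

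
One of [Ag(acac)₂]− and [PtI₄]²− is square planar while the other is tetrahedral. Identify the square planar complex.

For [Ag(acac)₂]−: Ligand charges: each acetylacetonate is −1. With an overall charge of −1 the silver centre must be in the +1 oxidation state. Group 11 minus oxidation state 1 gives a d¹⁰ configuration. A d¹⁰ ion has no crystal-field stabilisation preference between square planar and tetrahedral, so four ligands adopt the sterically favoured tetrahedral geometry. → tetrahedral.
For [PtI₄]²−: Summing ligand charges against the −2 overall charge gives an oxidation state of +2 for platinum. Pt sits in group 10, so the d-electron count is 10 − 2 = 8. A 5d d⁸ ion has a large crystal-field splitting; square planar leaves the high-energy d_{x²−y²} orbital empty and maximises CFSE. → square planar.

[PtI₄]²−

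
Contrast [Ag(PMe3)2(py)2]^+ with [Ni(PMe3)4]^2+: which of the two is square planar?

For [Ag(PMe3)2(py)2]^+: Trimethylphosphine is neutral; pyridine is neutral; balancing the +1 overall charge requires Ag(I). Silver is a group-11 element; Ag(I) is therefore d¹⁰. A d¹⁰ ion has no crystal-field stabilisation preference between square planar and tetrahedral, so four ligands adopt the sterically favoured tetrahedral geometry. → tetrahedral.
For [Ni(PMe3)4]^2+: Summing ligand charges against the +2 overall charge gives an oxidation state of +2 for nickel. Nickel is a group-10 element; Ni(II) is therefore d⁸. Trimethylphosphine is a strong-field ligand (high in the spectrochemical series). A 3d d⁸ ion with strong-field ligands gains enough CFSE to favour square planar over tetrahedral. → square planar.

[Ni(PMe3)4]^2+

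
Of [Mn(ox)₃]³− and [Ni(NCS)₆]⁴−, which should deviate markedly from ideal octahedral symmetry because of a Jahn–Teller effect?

[Mn(ox)₃]³−: Ligand charges: each oxalate is −2. With an overall charge of −3 the manganese centre must be in the +3 oxidation state. Mn sits in group 7, so the d-electron count is 7 − 3 = 4. Oxalate is a weak-field ligand for a first-row metal, so the complex is high-spin. The t₂g³e_g¹ (high-spin) configuration has an unevenly filled e_g set; the Jahn–Teller theorem predicts a tetragonal distortion (typically axial elongation) to lift the degeneracy.
[Ni(NCS)₆]⁴−: Ligand charges: each isothiocyanate is −1. With an overall charge of −4 the nickel centre must be in the +2 oxidation state. Ni sits in group 10, so the d-electron count is 10 − 2 = 8. The d⁸ configuration leaves the e_g set evenly filled (or empty) — no strong Jahn–Teller driving force.

[Mn(ox)₃]³−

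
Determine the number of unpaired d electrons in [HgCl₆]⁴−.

Summing ligand charges against the −4 overall charge gives an oxidation state of +2 for mercury.
Hg sits in group 12, so the d-electron count is 12 − 2 = 10.
In an octahedral field the d¹⁰ configuration is t₂g⁶e_g⁴, giving 0 unpaired electrons.

0 unpaired electrons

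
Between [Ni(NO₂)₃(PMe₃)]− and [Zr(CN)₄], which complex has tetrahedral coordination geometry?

For [Ni(NO₂)₃(PMe₃)]−: Each nitro (N-bound nitrite) is −1; trimethylphosphine is neutral; balancing the −1 overall charge requires Ni(II). Ni sits in group 10, so the d-electron count is 10 − 2 = 8. Nitro (N-bound nitrite) and trimethylphosphine are strong-field ligands (high in the spectrochemical series). A 3d d⁸ ion with strong-field ligands gains enough CFSE to favour square planar over tetrahedral. → square planar.
For [Zr(CN)₄]: Ligand charges: each cyanide is −1. With an overall charge of 0 the zirconium centre must be in the +4 oxidation state. Group 4 minus oxidation state 4 gives a d⁰ configuration. A d⁰ ion has no crystal-field stabilisation preference between square planar and tetrahedral, so four ligands adopt the sterically favoured tetrahedral geometry. → tetrahedral.

[Zr(CN)₄]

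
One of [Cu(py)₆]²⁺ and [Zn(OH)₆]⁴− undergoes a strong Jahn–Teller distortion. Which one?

[Cu(py)₆]²⁺: Ligand charges: pyridine is neutral. With an overall charge of +2 the copper centre must be in the +2 oxidation state. Copper is a group-11 element; Cu(II) is therefore d⁹. The t₂g⁶e_g³ configuration has an unevenly filled e_g set; the Jahn–Teller theorem predicts a tetragonal distortion (typically axial elongation) to lift the degeneracy.
[Zn(OH)₆]⁴−: Ligand charges: each hydroxide is −1. With an overall charge of −4 the zinc centre must be in the +2 oxidation state. Group 12 minus oxidation state 2 gives a d¹⁰ configuration. The d¹⁰ configuration leaves the e_g set evenly filled (or empty) — no strong Jahn–Teller driving force.

[Cu(py)₆]²⁺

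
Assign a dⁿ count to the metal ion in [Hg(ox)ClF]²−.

d¹⁰

Summing ligand charges against the −2 overall charge gives an oxidation state of +2 for mercury.
Group 12 minus oxidation state 2 gives a d¹⁰ configuration.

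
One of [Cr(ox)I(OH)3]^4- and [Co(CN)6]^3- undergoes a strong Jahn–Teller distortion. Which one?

[Cr(ox)I(OH)3]^4-

[Cr(ox)I(OH)3]^4-: Each oxalate is −2; each iodide is −1; each hydroxide is −1; balancing the −4 overall charge requires Cr(II). Cr sits in group 6, so the d-electron count is 6 − 2 = 4. Hydroxide, iodide, and oxalate are weak-field ligands for a first-row metal, so the complex is high-spin. The t₂g³e_g¹ (high-spin) configuration has an unevenly filled e_g set; the Jahn–Teller theorem predicts a tetragonal distortion (typically axial elongation) to lift the degeneracy.
[Co(CN)6]^3-: Ligand charges: each cyanide is −1. With an overall charge of −3 the cobalt centre must be in the +3 oxidation state. Cobalt is a group-9 element; Co(III) is therefore d⁶. Co(III) has an exceptionally large octahedral splitting and is low-spin with essentially every ligand except fluoride. The d⁶ configuration leaves the e_g set evenly filled (or empty) — no strong Jahn–Teller driving force.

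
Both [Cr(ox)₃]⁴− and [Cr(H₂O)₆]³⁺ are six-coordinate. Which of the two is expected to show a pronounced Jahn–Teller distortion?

[Cr(ox)₃]⁴−: Summing ligand charges against the −4 overall charge gives an oxidation state of +2 for chromium. Cr sits in group 6, so the d-electron count is 6 − 2 = 4. Oxalate is a weak-field ligand for a first-row metal, so the complex is high-spin. The t₂g³e_g¹ (high-spin) configuration has an unevenly filled e_g set; the Jahn–Teller theorem predicts a tetragonal distortion (typically axial elongation) to lift the degeneracy.
[Cr(H₂O)₆]³⁺: Summing ligand charges against the +3 overall charge gives an oxidation state of +3 for chromium. Group 6 minus oxidation state 3 gives a d³ configuration. The d³ configuration leaves the e_g set evenly filled (or empty) — no strong Jahn–Teller driving force.

[Cr(ox)₃]⁴−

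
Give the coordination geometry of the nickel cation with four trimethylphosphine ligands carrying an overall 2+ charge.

Summing ligand charges against the +2 overall charge gives an oxidation state of +2 for nickel.
Nickel is a group-10 element; Ni(II) is therefore d⁸.
With 4 monodentate ligands the coordination number is 4.
Trimethylphosphine is a strong-field ligand (high in the spectrochemical series).
A 3d d⁸ ion with strong-field ligands gains enough CFSE to favour square planar over tetrahedral.

square planar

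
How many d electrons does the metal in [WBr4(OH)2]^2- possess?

d²

Summing ligand charges against the −2 overall charge gives an oxidation state of +4 for tungsten.
Group 6 minus oxidation state 4 gives a d² configuration.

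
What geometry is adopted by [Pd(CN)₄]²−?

square planar

Each cyanide is −1; balancing the −2 overall charge requires Pd(II).
Palladium is a group-10 element; Pd(II) is therefore d⁸.
Coordination number: 4.
A 4d d⁸ ion has a large crystal-field splitting; square planar leaves the high-energy d_{x²−y²} orbital empty and maximises CFSE.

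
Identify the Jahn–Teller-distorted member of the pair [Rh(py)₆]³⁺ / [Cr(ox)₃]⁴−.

[Cr(ox)₃]⁴−

[Rh(py)₆]³⁺: Summing ligand charges against the +3 overall charge gives an oxidation state of +3 for rhodium. Group 9 minus oxidation state 3 gives a d⁶ configuration. A 4d ion has a large Δₒ and is invariably low-spin. The d⁶ configuration leaves the e_g set evenly filled (or empty) — no strong Jahn–Teller driving force.
[Cr(ox)₃]⁴−: Summing ligand charges against the −4 overall charge gives an oxidation state of +2 for chromium. Cr sits in group 6, so the d-electron count is 6 − 2 = 4. Oxalate is a weak-field ligand for a first-row metal, so the complex is high-spin. The t₂g³e_g¹ (high-spin) configuration has an unevenly filled e_g set; the Jahn–Teller theorem predicts a tetragonal distortion (typically axial elongation) to lift the degeneracy.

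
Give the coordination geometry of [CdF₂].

Each fluoride is −1; balancing the 0 overall charge requires Cd(II).
Group 12 minus oxidation state 2 gives a d¹⁰ configuration.
Coordination number: 2.
A d¹⁰ ion with only two ligands adopts a linear arrangement (sp hybridisation; no CFSE preference).

linear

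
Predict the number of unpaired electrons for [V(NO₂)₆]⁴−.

Each nitro (N-bound nitrite) is −1; balancing the −4 overall charge requires V(II).
Vanadium is a group-5 element; V(II) is therefore d³.
In an octahedral field the d³ configuration is t₂g³e_g⁰ (only one arrangement possible), giving 3 unpaired electrons.

3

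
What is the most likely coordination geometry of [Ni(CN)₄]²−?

square planar

Each cyanide is −1; balancing the −2 overall charge requires Ni(II).
Group 10 minus oxidation state 2 gives a d⁸ configuration.
Coordination number: 4.
Cyanide is a strong-field ligand (high in the spectrochemical series).
A 3d d⁸ ion with strong-field ligands gains enough CFSE to favour square planar over tetrahedral.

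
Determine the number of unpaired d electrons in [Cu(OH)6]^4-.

Each hydroxide is −1; balancing the −4 overall charge requires Cu(II).
Cu sits in group 11, so the d-electron count is 11 − 2 = 9.
In an octahedral field the d⁹ configuration is t₂g⁶e_g³ (only one arrangement possible), giving 1 unpaired electron.

1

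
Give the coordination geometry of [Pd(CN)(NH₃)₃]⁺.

square planar

Summing ligand charges against the +1 overall charge gives an oxidation state of +2 for palladium.
Pd sits in group 10, so the d-electron count is 10 − 2 = 8.
With 4 monodentate ligands the coordination number is 4.
A 4d d⁸ ion has a large crystal-field splitting; square planar leaves the high-energy d_{x²−y²} orbital empty and maximises CFSE.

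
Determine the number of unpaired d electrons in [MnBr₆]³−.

4

Summing ligand charges against the −3 overall charge gives an oxidation state of +3 for manganese.
Group 7 minus oxidation state 3 gives a d⁴ configuration.
The spin state decides the count: Bromide is a weak-field ligand for a first-row metal, so the complex is high-spin.
An octahedral high-spin d⁴ ion is t₂g³e_g¹, giving 4 unpaired electrons.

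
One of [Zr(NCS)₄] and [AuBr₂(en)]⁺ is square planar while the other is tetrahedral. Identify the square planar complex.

For [Zr(NCS)₄]: Each isothiocyanate is −1; balancing the 0 overall charge requires Zr(IV). Zr sits in group 4, so the d-electron count is 4 − 4 = 0. A d⁰ ion has no crystal-field stabilisation preference between square planar and tetrahedral, so four ligands adopt the sterically favoured tetrahedral geometry. → tetrahedral.
For [AuBr₂(en)]⁺: Summing ligand charges against the +1 overall charge gives an oxidation state of +3 for gold. Au sits in group 11, so the d-electron count is 11 − 3 = 8. A 5d d⁸ ion has a large crystal-field splitting; square planar leaves the high-energy d_{x²−y²} orbital empty and maximises CFSE. → square planar.

[AuBr₂(en)]⁺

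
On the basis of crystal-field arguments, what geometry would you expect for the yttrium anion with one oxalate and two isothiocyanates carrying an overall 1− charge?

tetrahedral

Each oxalate is −2; each isothiocyanate is −1; balancing the −1 overall charge requires Y(III).
Yttrium is a group-3 element; Y(III) is therefore d⁰.
Counting donor atoms: 1×oxalate (bidentate) → 2 donors; 2×isothiocyanate (monodentate) → 2 donors. Coordination number = 4.
A d⁰ ion has no crystal-field stabilisation preference between square planar and tetrahedral, so four ligands adopt the sterically favoured tetrahedral geometry.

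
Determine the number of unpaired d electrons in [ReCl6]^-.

Summing ligand charges against the −1 overall charge gives an oxidation state of +5 for rhenium.
Group 7 minus oxidation state 5 gives a d² configuration.
In an octahedral field the d² configuration is t₂g²e_g⁰ (only one arrangement possible), giving 2 unpaired electrons.

2 unpaired electrons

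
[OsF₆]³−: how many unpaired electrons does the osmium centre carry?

1

Ligand charges: each fluoride is −1. With an overall charge of −3 the osmium centre must be in the +3 oxidation state.
Osmium is a group-8 element; Os(III) is therefore d⁵.
The spin state decides the count: a 5d ion has a large Δₒ and is invariably low-spin.
An octahedral low-spin d⁵ ion is t₂g⁵e_g⁰, giving 1 unpaired electron.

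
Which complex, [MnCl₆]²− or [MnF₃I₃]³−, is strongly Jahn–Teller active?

[MnCl₆]²−: Ligand charges: each chloride is −1. With an overall charge of −2 the manganese centre must be in the +4 oxidation state. Group 7 minus oxidation state 4 gives a d³ configuration. The d³ configuration leaves the e_g set evenly filled (or empty) — no strong Jahn–Teller driving force.
[MnF₃I₃]³−: Ligand charges: each fluoride is −1; each iodide is −1. With an overall charge of −3 the manganese centre must be in the +3 oxidation state. Mn sits in group 7, so the d-electron count is 7 − 3 = 4. Fluoride and iodide are weak-field ligands for a first-row metal, so the complex is high-spin. The t₂g³e_g¹ (high-spin) configuration has an unevenly filled e_g set; the Jahn–Teller theorem predicts a tetragonal distortion (typically axial elongation) to lift the degeneracy.

[MnF₃I₃]³−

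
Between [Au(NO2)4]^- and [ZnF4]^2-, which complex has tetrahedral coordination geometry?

[ZnF4]^2-

For [Au(NO2)4]^-: Ligand charges: each nitro (N-bound nitrite) is −1. With an overall charge of −1 the gold centre must be in the +3 oxidation state. Gold is a group-11 element; Au(III) is therefore d⁸. A 5d d⁸ ion has a large crystal-field splitting; square planar leaves the high-energy d_{x²−y²} orbital empty and maximises CFSE. → square planar.
For [ZnF4]^2-: Summing ligand charges against the −2 overall charge gives an oxidation state of +2 for zinc. Group 12 minus oxidation state 2 gives a d¹⁰ configuration. A d¹⁰ ion has no crystal-field stabilisation preference between square planar and tetrahedral, so four ligands adopt the sterically favoured tetrahedral geometry. → tetrahedral.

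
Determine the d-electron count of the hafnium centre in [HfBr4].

d⁰

Ligand charges: each bromide is −1. With an overall charge of 0 the hafnium centre must be in the +4 oxidation state.
Hf sits in group 4, so the d-electron count is 4 − 4 = 0.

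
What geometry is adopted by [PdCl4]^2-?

Summing ligand charges against the −2 overall charge gives an oxidation state of +2 for palladium.
Palladium is a group-10 element; Pd(II) is therefore d⁸.
Coordination number: 4.
A 4d d⁸ ion has a large crystal-field splitting; square planar leaves the high-energy d_{x²−y²} orbital empty and maximises CFSE.

square planar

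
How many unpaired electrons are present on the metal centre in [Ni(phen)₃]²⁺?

2 unpaired electrons

Summing ligand charges against the +2 overall charge gives an oxidation state of +2 for nickel.
Ni sits in group 10, so the d-electron count is 10 − 2 = 8.
Counting donor atoms: 3×1,10-phenanthroline (bidentate) → 6 donors. Coordination number = 6.
In an octahedral field the d⁸ configuration is t₂g⁶e_g² (only one arrangement possible), giving 2 unpaired electrons.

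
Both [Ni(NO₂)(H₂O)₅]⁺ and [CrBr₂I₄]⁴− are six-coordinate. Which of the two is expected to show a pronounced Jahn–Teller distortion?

[Ni(NO₂)(H₂O)₅]⁺: Ligand charges: each nitro (N-bound nitrite) is −1; water is neutral. With an overall charge of +1 the nickel centre must be in the +2 oxidation state. Group 10 minus oxidation state 2 gives a d⁸ configuration. The d⁸ configuration leaves the e_g set evenly filled (or empty) — no strong Jahn–Teller driving force.
[CrBr₂I₄]⁴−: Each bromide is −1; each iodide is −1; balancing the −4 overall charge requires Cr(II). Chromium is a group-6 element; Cr(II) is therefore d⁴. Bromide and iodide are weak-field ligands for a first-row metal, so the complex is high-spin. The t₂g³e_g¹ (high-spin) configuration has an unevenly filled e_g set; the Jahn–Teller theorem predicts a tetragonal distortion (typically axial elongation) to lift the degeneracy.

[CrBr₂I₄]⁴−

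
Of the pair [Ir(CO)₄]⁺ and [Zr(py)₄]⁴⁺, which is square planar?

[Ir(CO)₄]⁺

For [Ir(CO)₄]⁺: Summing ligand charges against the +1 overall charge gives an oxidation state of +1 for iridium. Group 9 minus oxidation state 1 gives a d⁸ configuration. A 5d d⁸ ion has a large crystal-field splitting; square planar leaves the high-energy d_{x²−y²} orbital empty and maximises CFSE. → square planar.
For [Zr(py)₄]⁴⁺: Summing ligand charges against the +4 overall charge gives an oxidation state of +4 for zirconium. Group 4 minus oxidation state 4 gives a d⁰ configuration. A d⁰ ion has no crystal-field stabilisation preference between square planar and tetrahedral, so four ligands adopt the sterically favoured tetrahedral geometry. → tetrahedral.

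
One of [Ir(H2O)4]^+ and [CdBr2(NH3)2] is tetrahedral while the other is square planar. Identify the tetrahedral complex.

For [Ir(H2O)4]^+: Ligand charges: water is neutral. With an overall charge of +1 the iridium centre must be in the +1 oxidation state. Group 9 minus oxidation state 1 gives a d⁸ configuration. A 5d d⁸ ion has a large crystal-field splitting; square planar leaves the high-energy d_{x²−y²} orbital empty and maximises CFSE. → square planar.
For [CdBr2(NH3)2]: Summing ligand charges against the 0 overall charge gives an oxidation state of +2 for cadmium. Cd sits in group 12, so the d-electron count is 12 − 2 = 10. A d¹⁰ ion has no crystal-field stabilisation preference between square planar and tetrahedral, so four ligands adopt the sterically favoured tetrahedral geometry. → tetrahedral.

[CdBr2(NH3)2]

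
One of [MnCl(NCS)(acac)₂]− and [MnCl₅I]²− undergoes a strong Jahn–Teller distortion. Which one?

[MnCl(NCS)(acac)₂]−: Ligand charges: each chloride is −1; each isothiocyanate is −1; each acetylacetonate is −1. With an overall charge of −1 the manganese centre must be in the +3 oxidation state. Group 7 minus oxidation state 3 gives a d⁴ configuration. Acetylacetonate, chloride, and isothiocyanate are weak-field ligands for a first-row metal, so the complex is high-spin. The t₂g³e_g¹ (high-spin) configuration has an unevenly filled e_g set; the Jahn–Teller theorem predicts a tetragonal distortion (typically axial elongation) to lift the degeneracy.
[MnCl₅I]²−: Each chloride is −1; each iodide is −1; balancing the −2 overall charge requires Mn(IV). Mn sits in group 7, so the d-electron count is 7 − 4 = 3. The d³ configuration leaves the e_g set evenly filled (or empty) — no strong Jahn–Teller driving force.

[MnCl(NCS)(acac)₂]−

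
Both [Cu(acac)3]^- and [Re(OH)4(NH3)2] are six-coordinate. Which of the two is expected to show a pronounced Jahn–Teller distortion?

[Cu(acac)3]^-

[Cu(acac)3]^-: Each acetylacetonate is −1; balancing the −1 overall charge requires Cu(II). Copper is a group-11 element; Cu(II) is therefore d⁹. The t₂g⁶e_g³ configuration has an unevenly filled e_g set; the Jahn–Teller theorem predicts a tetragonal distortion (typically axial elongation) to lift the degeneracy.
[Re(OH)4(NH3)2]: Each hydroxide is −1; ammonia is neutral; balancing the 0 overall charge requires Re(IV). Group 7 minus oxidation state 4 gives a d³ configuration. The d³ configuration leaves the e_g set evenly filled (or empty) — no strong Jahn–Teller driving force.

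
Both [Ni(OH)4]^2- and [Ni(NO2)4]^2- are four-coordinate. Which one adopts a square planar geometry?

For [Ni(OH)4]^2-: Each hydroxide is −1; balancing the −2 overall charge requires Ni(II). Ni sits in group 10, so the d-electron count is 10 − 2 = 8. Hydroxide is a weak-field ligand. With weak-field ligands the CFSE gain from square planar is small, so a 3d d⁸ ion takes the sterically preferred tetrahedral geometry. → tetrahedral.
For [Ni(NO2)4]^2-: Summing ligand charges against the −2 overall charge gives an oxidation state of +2 for nickel. Nickel is a group-10 element; Ni(II) is therefore d⁸. Nitro (N-bound nitrite) is a strong-field ligand (high in the spectrochemical series). A 3d d⁸ ion with strong-field ligands gains enough CFSE to favour square planar over tetrahedral. → square planar.

[Ni(NO2)4]^2-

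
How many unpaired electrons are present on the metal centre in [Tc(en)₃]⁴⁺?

Ligand charges: ethylenediamine is neutral. With an overall charge of +4 the technetium centre must be in the +4 oxidation state.
Group 7 minus oxidation state 4 gives a d³ configuration.
Counting donor atoms: 3×ethylenediamine (bidentate) → 6 donors. Coordination number = 6.
In an octahedral field the d³ configuration is t₂g³e_g⁰ (only one arrangement possible), giving 3 unpaired electrons.

3 unpaired electrons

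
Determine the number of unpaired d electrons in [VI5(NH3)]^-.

Summing ligand charges against the −1 overall charge gives an oxidation state of +4 for vanadium.
V sits in group 5, so the d-electron count is 5 − 4 = 1.
In an octahedral field the d¹ configuration is t₂g¹e_g⁰ (only one arrangement possible), giving 1 unpaired electron.

1 unpaired electron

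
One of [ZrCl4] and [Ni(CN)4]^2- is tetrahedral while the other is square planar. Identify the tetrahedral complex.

For [ZrCl4]: Each chloride is −1; balancing the 0 overall charge requires Zr(IV). Group 4 minus oxidation state 4 gives a d⁰ configuration. A d⁰ ion has no crystal-field stabilisation preference between square planar and tetrahedral, so four ligands adopt the sterically favoured tetrahedral geometry. → tetrahedral.
For [Ni(CN)4]^2-: Ligand charges: each cyanide is −1. With an overall charge of −2 the nickel centre must be in the +2 oxidation state. Ni sits in group 10, so the d-electron count is 10 − 2 = 8. Cyanide is a strong-field ligand (high in the spectrochemical series). A 3d d⁸ ion with strong-field ligands gains enough CFSE to favour square planar over tetrahedral. → square planar.

[ZrCl4]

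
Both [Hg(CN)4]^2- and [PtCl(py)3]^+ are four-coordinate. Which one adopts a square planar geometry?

[PtCl(py)3]^+

For [Hg(CN)4]^2-: Ligand charges: each cyanide is −1. With an overall charge of −2 the mercury centre must be in the +2 oxidation state. Hg sits in group 12, so the d-electron count is 12 − 2 = 10. A d¹⁰ ion has no crystal-field stabilisation preference between square planar and tetrahedral, so four ligands adopt the sterically favoured tetrahedral geometry. → tetrahedral.
For [PtCl(py)3]^+: Each chloride is −1; pyridine is neutral; balancing the +1 overall charge requires Pt(II). Pt sits in group 10, so the d-electron count is 10 − 2 = 8. A 5d d⁸ ion has a large crystal-field splitting; square planar leaves the high-energy d_{x²−y²} orbital empty and maximises CFSE. → square planar.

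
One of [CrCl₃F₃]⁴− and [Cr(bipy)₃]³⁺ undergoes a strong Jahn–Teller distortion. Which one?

[CrCl₃F₃]⁴−: Each chloride is −1; each fluoride is −1; balancing the −4 overall charge requires Cr(II). Group 6 minus oxidation state 2 gives a d⁴ configuration. Chloride and fluoride are weak-field ligands for a first-row metal, so the complex is high-spin. The t₂g³e_g¹ (high-spin) configuration has an unevenly filled e_g set; the Jahn–Teller theorem predicts a tetragonal distortion (typically axial elongation) to lift the degeneracy.
[Cr(bipy)₃]³⁺: Summing ligand charges against the +3 overall charge gives an oxidation state of +3 for chromium. Cr sits in group 6, so the d-electron count is 6 − 3 = 3. The d³ configuration leaves the e_g set evenly filled (or empty) — no strong Jahn–Teller driving force.

[CrCl₃F₃]⁴−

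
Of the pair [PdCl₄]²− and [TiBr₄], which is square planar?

For [PdCl₄]²−: Ligand charges: each chloride is −1. With an overall charge of −2 the palladium centre must be in the +2 oxidation state. Group 10 minus oxidation state 2 gives a d⁸ configuration. A 4d d⁸ ion has a large crystal-field splitting; square planar leaves the high-energy d_{x²−y²} orbital empty and maximises CFSE. → square planar.
For [TiBr₄]: Summing ligand charges against the 0 overall charge gives an oxidation state of +4 for titanium. Group 4 minus oxidation state 4 gives a d⁰ configuration. A d⁰ ion has no crystal-field stabilisation preference between square planar and tetrahedral, so four ligands adopt the sterically favoured tetrahedral geometry. → tetrahedral.

[PdCl₄]²−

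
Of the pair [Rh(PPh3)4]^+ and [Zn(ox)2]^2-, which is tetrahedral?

[Zn(ox)2]^2-

For [Rh(PPh3)4]^+: Summing ligand charges against the +1 overall charge gives an oxidation state of +1 for rhodium. Group 9 minus oxidation state 1 gives a d⁸ configuration. A 4d d⁸ ion has a large crystal-field splitting; square planar leaves the high-energy d_{x²−y²} orbital empty and maximises CFSE. → square planar.
For [Zn(ox)2]^2-: Ligand charges: each oxalate is −2. With an overall charge of −2 the zinc centre must be in the +2 oxidation state. Group 12 minus oxidation state 2 gives a d¹⁰ configuration. A d¹⁰ ion has no crystal-field stabilisation preference between square planar and tetrahedral, so four ligands adopt the sterically favoured tetrahedral geometry. → tetrahedral.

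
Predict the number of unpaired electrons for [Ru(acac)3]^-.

Ligand charges: each acetylacetonate is −1. With an overall charge of −1 the ruthenium centre must be in the +2 oxidation state.
Ru sits in group 8, so the d-electron count is 8 − 2 = 6.
Counting donor atoms: 3×acetylacetonate (bidentate) → 6 donors. Coordination number = 6.
The spin state decides the count: a 4d ion has a large Δₒ and is invariably low-spin.
An octahedral low-spin d⁶ ion is t₂g⁶e_g⁰, giving 0 unpaired electrons.

0 unpaired electrons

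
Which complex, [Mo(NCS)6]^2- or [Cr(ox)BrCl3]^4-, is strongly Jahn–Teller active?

[Mo(NCS)6]^2-: Each isothiocyanate is −1; balancing the −2 overall charge requires Mo(IV). Molybdenum is a group-6 element; Mo(IV) is therefore d². The d² configuration leaves the e_g set evenly filled (or empty) — no strong Jahn–Teller driving force.
[Cr(ox)BrCl3]^4-: Summing ligand charges against the −4 overall charge gives an oxidation state of +2 for chromium. Cr sits in group 6, so the d-electron count is 6 − 2 = 4. Bromide, chloride, and oxalate are weak-field ligands for a first-row metal, so the complex is high-spin. The t₂g³e_g¹ (high-spin) configuration has an unevenly filled e_g set; the Jahn–Teller theorem predicts a tetragonal distortion (typically axial elongation) to lift the degeneracy.

[Cr(ox)BrCl3]^4-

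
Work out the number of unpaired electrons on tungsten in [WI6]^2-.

Each iodide is −1; balancing the −2 overall charge requires W(IV).
W sits in group 6, so the d-electron count is 6 − 4 = 2.
In an octahedral field the d² configuration is t₂g²e_g⁰ (only one arrangement possible), giving 2 unpaired electrons.

2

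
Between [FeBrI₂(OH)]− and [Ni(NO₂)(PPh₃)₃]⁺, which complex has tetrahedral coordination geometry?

For [FeBrI₂(OH)]−: Summing ligand charges against the −1 overall charge gives an oxidation state of +3 for iron. Fe sits in group 8, so the d-electron count is 8 − 3 = 5. A high-spin d⁵ ion has zero CFSE in either geometry, so four ligands adopt the sterically favoured tetrahedral geometry. → tetrahedral.
For [Ni(NO₂)(PPh₃)₃]⁺: Ligand charges: each nitro (N-bound nitrite) is −1; triphenylphosphine is neutral. With an overall charge of +1 the nickel centre must be in the +2 oxidation state. Nickel is a group-10 element; Ni(II) is therefore d⁸. Nitro (N-bound nitrite) and triphenylphosphine are strong-field ligands (high in the spectrochemical series). A 3d d⁸ ion with strong-field ligands gains enough CFSE to favour square planar over tetrahedral. → square planar.

[FeBrI₂(OH)]−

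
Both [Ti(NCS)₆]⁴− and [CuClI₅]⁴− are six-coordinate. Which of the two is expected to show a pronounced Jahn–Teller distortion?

[CuClI₅]⁴−

[Ti(NCS)₆]⁴−: Ligand charges: each isothiocyanate is −1. With an overall charge of −4 the titanium centre must be in the +2 oxidation state. Group 4 minus oxidation state 2 gives a d² configuration. The d² configuration leaves the e_g set evenly filled (or empty) — no strong Jahn–Teller driving force.
[CuClI₅]⁴−: Ligand charges: each chloride is −1; each iodide is −1. With an overall charge of −4 the copper centre must be in the +2 oxidation state. Group 11 minus oxidation state 2 gives a d⁹ configuration. The t₂g⁶e_g³ configuration has an unevenly filled e_g set; the Jahn–Teller theorem predicts a tetragonal distortion (typically axial elongation) to lift the degeneracy.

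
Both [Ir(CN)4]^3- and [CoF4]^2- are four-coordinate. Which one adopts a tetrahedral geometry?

For [Ir(CN)4]^3-: Summing ligand charges against the −3 overall charge gives an oxidation state of +1 for iridium. Group 9 minus oxidation state 1 gives a d⁸ configuration. A 5d d⁸ ion has a large crystal-field splitting; square planar leaves the high-energy d_{x²−y²} orbital empty and maximises CFSE. → square planar.
For [CoF4]^2-: Each fluoride is −1; balancing the −2 overall charge requires Co(II). Cobalt is a group-9 element; Co(II) is therefore d⁷. For a high-spin 3d d⁷ ion with weak-field ligands the small Δₜ gives little square-planar CFSE advantage, so four ligands adopt the sterically favoured tetrahedral geometry. → tetrahedral.

[CoF4]^2-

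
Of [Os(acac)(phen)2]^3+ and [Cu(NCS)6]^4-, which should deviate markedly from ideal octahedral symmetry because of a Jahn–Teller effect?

[Cu(NCS)6]^4-

[Os(acac)(phen)2]^3+: Each acetylacetonate is −1; 1,10-phenanthroline is neutral; balancing the +3 overall charge requires Os(IV). Osmium is a group-8 element; Os(IV) is therefore d⁴. A 5d ion has a large Δₒ and is invariably low-spin. The d⁴ configuration leaves the e_g set evenly filled (or empty) — no strong Jahn–Teller driving force.
[Cu(NCS)6]^4-: Summing ligand charges against the −4 overall charge gives an oxidation state of +2 for copper. Cu sits in group 11, so the d-electron count is 11 − 2 = 9. The t₂g⁶e_g³ configuration has an unevenly filled e_g set; the Jahn–Teller theorem predicts a tetragonal distortion (typically axial elongation) to lift the degeneracy.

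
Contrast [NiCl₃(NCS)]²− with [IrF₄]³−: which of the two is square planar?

[IrF₄]³−

For [NiCl₃(NCS)]²−: Each chloride is −1; each isothiocyanate is −1; balancing the −2 overall charge requires Ni(II). Group 10 minus oxidation state 2 gives a d⁸ configuration. Chloride and isothiocyanate are weak-field ligands. With weak-field ligands the CFSE gain from square planar is small, so a 3d d⁸ ion takes the sterically preferred tetrahedral geometry. → tetrahedral.
For [IrF₄]³−: Summing ligand charges against the −3 overall charge gives an oxidation state of +1 for iridium. Iridium is a group-9 element; Ir(I) is therefore d⁸. A 5d d⁸ ion has a large crystal-field splitting; square planar leaves the high-energy d_{x²−y²} orbital empty and maximises CFSE. → square planar.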